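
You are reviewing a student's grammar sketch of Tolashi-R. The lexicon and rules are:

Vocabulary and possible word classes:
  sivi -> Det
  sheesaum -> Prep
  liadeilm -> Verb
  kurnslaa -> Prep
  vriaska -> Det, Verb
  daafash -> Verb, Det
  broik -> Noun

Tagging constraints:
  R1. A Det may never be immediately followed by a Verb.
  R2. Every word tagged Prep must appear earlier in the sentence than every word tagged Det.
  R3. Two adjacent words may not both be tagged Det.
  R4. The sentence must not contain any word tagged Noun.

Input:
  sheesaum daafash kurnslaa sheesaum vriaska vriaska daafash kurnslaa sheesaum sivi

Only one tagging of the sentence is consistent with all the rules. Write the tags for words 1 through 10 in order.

Prep Verb Prep Prep Verb Verb Verb Prep Prep Det

Candidates per position — 1:sheesaum {Prep}; 2:daafash {Verb,Det}; 3:kurnslaa {Prep}; 4:sheesaum {Prep}; 5:vriaska {Det,Verb}; 6:vriaska {Det,Verb}; 7:daafash {Verb,Det}; 8:kurnslaa {Prep}; 9:sheesaum {Prep}; 10:sivi {Det}.
At position 2, choosing Det makes rule 2 impossible to satisfy; hence Verb.
At position 5, choosing Det makes rule 2 impossible to satisfy; hence Verb.
At position 6, choosing Det makes rule 2 impossible to satisfy; hence Verb.
At position 7, choosing Det makes rule 2 impossible to satisfy; hence Verb.
That leaves exactly one tagging: Prep Verb Prep Prep Verb Verb Verb Prep Prep Det.
Checking: rule 1 holds; rule 2 holds; rule 3 holds; rule 4 holds.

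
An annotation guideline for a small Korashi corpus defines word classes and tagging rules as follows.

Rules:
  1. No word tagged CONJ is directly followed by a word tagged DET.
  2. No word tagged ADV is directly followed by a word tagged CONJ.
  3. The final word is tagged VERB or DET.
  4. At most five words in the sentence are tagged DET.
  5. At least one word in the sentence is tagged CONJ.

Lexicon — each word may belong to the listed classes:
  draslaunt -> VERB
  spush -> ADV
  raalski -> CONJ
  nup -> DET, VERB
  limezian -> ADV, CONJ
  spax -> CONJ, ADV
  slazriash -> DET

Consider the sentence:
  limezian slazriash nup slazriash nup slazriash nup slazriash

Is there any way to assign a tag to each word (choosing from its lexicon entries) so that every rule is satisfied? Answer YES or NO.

Candidates per position — 1:limezian {ADV,CONJ}; 2:slazriash {DET}; 3:nup {DET,VERB}; 4:slazriash {DET}; 5:nup {DET,VERB}; 6:slazriash {DET}; 7:nup {DET,VERB}; 8:slazriash {DET}.
Every candidate sequence violates at least one rule; no consistent tagging exists.

NO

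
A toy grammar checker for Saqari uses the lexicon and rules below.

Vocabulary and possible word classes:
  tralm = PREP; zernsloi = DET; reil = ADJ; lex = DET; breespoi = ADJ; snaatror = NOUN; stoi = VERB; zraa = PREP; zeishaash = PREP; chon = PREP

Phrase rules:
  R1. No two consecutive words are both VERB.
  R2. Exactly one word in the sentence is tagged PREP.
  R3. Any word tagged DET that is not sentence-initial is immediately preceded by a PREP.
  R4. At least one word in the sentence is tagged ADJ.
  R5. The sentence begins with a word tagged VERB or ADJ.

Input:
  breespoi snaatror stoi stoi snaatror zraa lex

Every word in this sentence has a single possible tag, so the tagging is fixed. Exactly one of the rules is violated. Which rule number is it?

1

Fixed tagging: ADJ NOUN VERB VERB NOUN PREP DET.
Applying the rules: R1 violated, R2 holds, R3 holds, R4 holds, R5 holds.
Only rule 1 fails.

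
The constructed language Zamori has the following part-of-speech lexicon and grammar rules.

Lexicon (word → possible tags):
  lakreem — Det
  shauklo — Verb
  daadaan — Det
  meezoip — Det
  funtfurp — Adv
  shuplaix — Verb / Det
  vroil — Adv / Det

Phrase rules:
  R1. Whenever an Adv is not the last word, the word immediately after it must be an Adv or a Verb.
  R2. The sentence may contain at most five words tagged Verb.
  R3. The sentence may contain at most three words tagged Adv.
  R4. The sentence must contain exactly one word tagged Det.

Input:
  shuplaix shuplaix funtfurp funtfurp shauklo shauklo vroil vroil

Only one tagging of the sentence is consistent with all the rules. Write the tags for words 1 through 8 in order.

Verb Verb Adv Adv Verb Verb Det Adv

Candidates per position — 1:shuplaix {Verb,Det}; 2:shuplaix {Verb,Det}; 3:funtfurp {Adv}; 4:funtfurp {Adv}; 5:shauklo {Verb}; 6:shauklo {Verb}; 7:vroil {Adv,Det}; 8:vroil {Adv,Det}.
The remaining ambiguous positions (1, 2, 7, 8) are resolved jointly — only one combination satisfies every rule.
That leaves exactly one tagging: Verb Verb Adv Adv Verb Verb Det Adv.
Verifying each rule — rule 1 ✓; rule 2 ✓; rule 3 ✓; rule 4 ✓.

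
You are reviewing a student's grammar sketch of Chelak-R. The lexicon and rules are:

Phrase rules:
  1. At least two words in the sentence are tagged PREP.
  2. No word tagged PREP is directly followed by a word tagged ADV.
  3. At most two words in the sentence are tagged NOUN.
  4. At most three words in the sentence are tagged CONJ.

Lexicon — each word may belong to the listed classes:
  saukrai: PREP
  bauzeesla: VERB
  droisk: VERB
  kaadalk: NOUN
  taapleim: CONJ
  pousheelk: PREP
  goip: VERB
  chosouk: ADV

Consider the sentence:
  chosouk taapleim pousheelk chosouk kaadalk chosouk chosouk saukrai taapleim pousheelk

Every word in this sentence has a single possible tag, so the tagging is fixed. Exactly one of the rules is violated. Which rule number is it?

Fixed tagging: ADV CONJ PREP ADV NOUN ADV ADV PREP CONJ PREP.
Rule check: R1 ✓, R2 ✗, R3 ✓, R4 ✓.
Only rule 2 fails.

2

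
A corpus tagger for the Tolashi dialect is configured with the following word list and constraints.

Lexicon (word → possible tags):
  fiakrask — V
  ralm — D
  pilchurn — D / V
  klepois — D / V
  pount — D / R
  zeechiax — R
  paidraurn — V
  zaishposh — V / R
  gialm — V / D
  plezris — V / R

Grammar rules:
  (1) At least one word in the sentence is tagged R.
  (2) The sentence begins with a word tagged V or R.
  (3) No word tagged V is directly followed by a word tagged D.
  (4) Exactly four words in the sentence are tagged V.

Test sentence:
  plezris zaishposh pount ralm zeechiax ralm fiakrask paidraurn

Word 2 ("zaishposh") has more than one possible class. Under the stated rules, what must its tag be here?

V

Candidates per position — 1:plezris {V,R}; 2:zaishposh {V,R}; 3:pount {D,R}; 4:ralm {D}; 5:zeechiax {R}; 6:ralm {D}; 7:fiakrask {V}; 8:paidraurn {V}.
Position 1: R is ruled out by rule 4; that leaves V.
Position 2: R is ruled out by rule 4; that leaves V.
Position 3: D is ruled out by rule 3; that leaves R.
The only consistent sequence is: V V R D R D V V.
Check: rule 1 satisfied; rule 2 satisfied; rule 3 satisfied; rule 4 satisfied.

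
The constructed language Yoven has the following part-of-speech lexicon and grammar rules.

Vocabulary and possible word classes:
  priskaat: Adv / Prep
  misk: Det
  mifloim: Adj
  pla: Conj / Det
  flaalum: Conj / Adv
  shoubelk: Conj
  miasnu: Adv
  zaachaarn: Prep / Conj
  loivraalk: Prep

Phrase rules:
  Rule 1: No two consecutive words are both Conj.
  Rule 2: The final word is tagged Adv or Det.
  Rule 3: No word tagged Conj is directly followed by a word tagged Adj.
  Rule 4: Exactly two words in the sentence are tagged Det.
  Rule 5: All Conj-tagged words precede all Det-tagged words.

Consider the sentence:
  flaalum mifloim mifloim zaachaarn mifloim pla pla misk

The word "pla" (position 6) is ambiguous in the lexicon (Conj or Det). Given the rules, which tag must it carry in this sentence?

Conj

Candidates per position — 1:flaalum {Conj,Adv}; 2:mifloim {Adj}; 3:mifloim {Adj}; 4:zaachaarn {Prep,Conj}; 5:mifloim {Adj}; 6:pla {Conj,Det}; 7:pla {Conj,Det}; 8:misk {Det}.
Word 1 cannot be Conj — rule 3 would then fail for every completion. It is Adv.
Word 4 cannot be Conj — rule 3 would then fail for every completion. It is Prep.
Position 6: the remaining choice is settled jointly with positions 7 — only Conj at position 6 is part of a tagging that satisfies every rule.
The only consistent sequence is: Adv Adj Adj Prep Adj Conj Det Det.
Verifying each rule — rule 1 satisfied; rule 2 satisfied; rule 3 satisfied; rule 4 satisfied; rule 5 satisfied.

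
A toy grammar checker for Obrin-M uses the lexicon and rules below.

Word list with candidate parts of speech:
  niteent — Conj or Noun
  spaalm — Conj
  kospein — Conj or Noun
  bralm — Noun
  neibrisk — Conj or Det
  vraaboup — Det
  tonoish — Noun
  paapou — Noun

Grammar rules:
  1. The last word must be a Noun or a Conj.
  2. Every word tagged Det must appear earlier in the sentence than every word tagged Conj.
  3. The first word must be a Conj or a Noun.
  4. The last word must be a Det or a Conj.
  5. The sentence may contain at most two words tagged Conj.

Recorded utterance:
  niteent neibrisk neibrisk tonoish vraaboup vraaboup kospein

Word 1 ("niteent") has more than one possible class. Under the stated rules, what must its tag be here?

Candidates per position — 1:niteent {Conj,Noun}; 2:neibrisk {Conj,Det}; 3:neibrisk {Conj,Det}; 4:tonoish {Noun}; 5:vraaboup {Det}; 6:vraaboup {Det}; 7:kospein {Conj,Noun}.
At position 1, choosing Conj makes rule 2 impossible to satisfy; hence Noun.
At position 2, choosing Conj makes rule 2 impossible to satisfy; hence Det.
At position 3, choosing Conj makes rule 2 impossible to satisfy; hence Det.
At position 7, choosing Noun makes rule 4 impossible to satisfy; hence Conj.
The unique satisfying tagging is: Noun Det Det Noun Det Det Conj.
Checking: rule 1 ok; rule 2 ok; rule 3 ok; rule 4 ok; rule 5 ok.

Noun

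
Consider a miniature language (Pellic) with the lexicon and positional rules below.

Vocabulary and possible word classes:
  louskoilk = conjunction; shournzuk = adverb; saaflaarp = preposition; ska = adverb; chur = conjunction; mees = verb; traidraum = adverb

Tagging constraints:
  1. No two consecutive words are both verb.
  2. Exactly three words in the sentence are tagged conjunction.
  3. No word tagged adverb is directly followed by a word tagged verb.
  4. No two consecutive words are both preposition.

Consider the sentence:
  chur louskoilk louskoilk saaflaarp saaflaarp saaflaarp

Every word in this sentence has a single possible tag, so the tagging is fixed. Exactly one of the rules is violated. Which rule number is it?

4

Fixed tagging: conjunction conjunction conjunction preposition preposition preposition.
Checking each rule: R1 ok, R2 ok, R3 ok, R4 fails.
Only rule 4 fails.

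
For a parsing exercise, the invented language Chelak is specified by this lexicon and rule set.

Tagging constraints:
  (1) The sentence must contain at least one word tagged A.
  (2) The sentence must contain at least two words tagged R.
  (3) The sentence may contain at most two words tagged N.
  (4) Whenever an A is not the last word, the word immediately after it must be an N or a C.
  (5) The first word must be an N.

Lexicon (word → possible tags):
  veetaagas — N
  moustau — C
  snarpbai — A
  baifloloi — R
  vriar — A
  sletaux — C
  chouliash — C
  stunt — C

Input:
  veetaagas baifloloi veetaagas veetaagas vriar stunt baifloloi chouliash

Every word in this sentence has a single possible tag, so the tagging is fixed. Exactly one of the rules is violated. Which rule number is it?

3

Fixed tagging: N R N N A C R C.
Checking each rule: R1 holds, R2 holds, R3 violated, R4 holds, R5 holds.
Only rule 3 fails.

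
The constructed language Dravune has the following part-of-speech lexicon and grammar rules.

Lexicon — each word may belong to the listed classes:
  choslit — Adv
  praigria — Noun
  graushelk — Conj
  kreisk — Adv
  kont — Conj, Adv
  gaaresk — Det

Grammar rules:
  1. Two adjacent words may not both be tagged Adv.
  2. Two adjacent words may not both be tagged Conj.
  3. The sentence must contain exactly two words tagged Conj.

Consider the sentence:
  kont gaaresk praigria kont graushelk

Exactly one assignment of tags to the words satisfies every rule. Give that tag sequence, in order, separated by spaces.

Conj Det Noun Adv Conj

Candidates per position — 1:kont {Conj,Adv}; 2:gaaresk {Det}; 3:praigria {Noun}; 4:kont {Conj,Adv}; 5:graushelk {Conj}.
At position 4, choosing Conj makes rule 2 impossible to satisfy; hence Adv.
At position 1, choosing Adv makes rule 3 impossible to satisfy; hence Conj.
The only consistent sequence is: Conj Det Noun Adv Conj.
Checking: rule 1 ok; rule 2 ok; rule 3 ok.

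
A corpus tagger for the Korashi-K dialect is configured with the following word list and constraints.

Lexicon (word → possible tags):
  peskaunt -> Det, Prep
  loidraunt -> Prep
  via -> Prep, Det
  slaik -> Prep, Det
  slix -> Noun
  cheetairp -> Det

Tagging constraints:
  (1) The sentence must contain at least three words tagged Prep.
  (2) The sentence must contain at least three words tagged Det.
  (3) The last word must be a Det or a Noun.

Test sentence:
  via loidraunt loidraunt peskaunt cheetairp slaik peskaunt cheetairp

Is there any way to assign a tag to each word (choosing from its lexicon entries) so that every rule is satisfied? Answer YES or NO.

Candidates per position — 1:via {Prep,Det}; 2:loidraunt {Prep}; 3:loidraunt {Prep}; 4:peskaunt {Det,Prep}; 5:cheetairp {Det}; 6:slaik {Prep,Det}; 7:peskaunt {Det,Prep}; 8:cheetairp {Det}.
One satisfying assignment: Prep Prep Prep Prep Det Det Prep Det.
Rule-by-rule: rule 1 satisfied; rule 2 satisfied; rule 3 satisfied.

YES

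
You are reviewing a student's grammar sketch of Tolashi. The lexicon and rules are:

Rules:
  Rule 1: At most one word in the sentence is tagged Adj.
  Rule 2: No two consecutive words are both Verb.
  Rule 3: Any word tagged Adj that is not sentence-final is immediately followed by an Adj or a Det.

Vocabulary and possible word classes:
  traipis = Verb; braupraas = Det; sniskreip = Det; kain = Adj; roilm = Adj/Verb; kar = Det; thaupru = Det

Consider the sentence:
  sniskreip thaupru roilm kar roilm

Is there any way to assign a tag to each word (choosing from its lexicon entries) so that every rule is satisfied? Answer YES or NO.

Candidates per position — 1:sniskreip {Det}; 2:thaupru {Det}; 3:roilm {Adj,Verb}; 4:kar {Det}; 5:roilm {Adj,Verb}.
One satisfying assignment: Det Det Verb Det Adj.
Verifying each rule — rule 1 holds; rule 2 holds; rule 3 holds.

YES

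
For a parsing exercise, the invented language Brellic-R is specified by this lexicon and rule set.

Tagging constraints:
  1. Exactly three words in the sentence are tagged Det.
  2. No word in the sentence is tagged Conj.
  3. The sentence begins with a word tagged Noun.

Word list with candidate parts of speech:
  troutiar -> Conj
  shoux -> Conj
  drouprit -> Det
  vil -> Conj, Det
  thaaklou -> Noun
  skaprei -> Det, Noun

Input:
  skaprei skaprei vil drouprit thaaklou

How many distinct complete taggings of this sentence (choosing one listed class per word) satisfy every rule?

Candidates per position — 1:skaprei {Det,Noun}; 2:skaprei {Det,Noun}; 3:vil {Conj,Det}; 4:drouprit {Det}; 5:thaaklou {Noun}.
There are 8 candidate sequences in total.
The sequences that satisfy every rule: Noun Det Det Det Noun.
Count = 1.

1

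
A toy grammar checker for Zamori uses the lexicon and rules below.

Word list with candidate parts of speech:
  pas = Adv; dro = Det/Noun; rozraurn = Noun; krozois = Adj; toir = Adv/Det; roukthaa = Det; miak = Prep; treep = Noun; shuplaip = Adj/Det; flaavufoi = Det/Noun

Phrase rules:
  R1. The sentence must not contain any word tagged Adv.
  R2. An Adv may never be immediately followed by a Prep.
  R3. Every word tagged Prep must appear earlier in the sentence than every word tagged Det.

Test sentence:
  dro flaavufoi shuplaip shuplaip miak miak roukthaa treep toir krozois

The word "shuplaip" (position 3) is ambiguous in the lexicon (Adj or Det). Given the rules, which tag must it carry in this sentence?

Candidates per position — 1:dro {Det,Noun}; 2:flaavufoi {Det,Noun}; 3:shuplaip {Adj,Det}; 4:shuplaip {Adj,Det}; 5:miak {Prep}; 6:miak {Prep}; 7:roukthaa {Det}; 8:treep {Noun}; 9:toir {Adv,Det}; 10:krozois {Adj}.
If word 1 were Det, no tagging could satisfy rule 3; so word 1 is Noun.
If word 2 were Det, no tagging could satisfy rule 3; so word 2 is Noun.
If word 3 were Det, no tagging could satisfy rule 3; so word 3 is Adj.
If word 4 were Det, no tagging could satisfy rule 3; so word 4 is Adj.
If word 9 were Adv, no tagging could satisfy rule 1; so word 9 is Det.
The only consistent sequence is: Noun Noun Adj Adj Prep Prep Det Noun Det Adj.
Checking: rule 1 ✓; rule 2 ✓; rule 3 ✓.

Adj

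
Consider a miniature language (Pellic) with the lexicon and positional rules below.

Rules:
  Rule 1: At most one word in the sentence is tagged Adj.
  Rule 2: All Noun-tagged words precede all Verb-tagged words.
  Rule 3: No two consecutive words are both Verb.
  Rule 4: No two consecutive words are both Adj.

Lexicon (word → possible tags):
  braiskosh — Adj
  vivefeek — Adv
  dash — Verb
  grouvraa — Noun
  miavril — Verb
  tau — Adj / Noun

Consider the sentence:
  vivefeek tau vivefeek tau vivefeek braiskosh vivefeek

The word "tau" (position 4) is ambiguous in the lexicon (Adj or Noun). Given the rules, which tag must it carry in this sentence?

Candidates per position — 1:vivefeek {Adv}; 2:tau {Adj,Noun}; 3:vivefeek {Adv}; 4:tau {Adj,Noun}; 5:vivefeek {Adv}; 6:braiskosh {Adj}; 7:vivefeek {Adv}.
If word 2 were Adj, no tagging could satisfy rule 1; so word 2 is Noun.
If word 4 were Adj, no tagging could satisfy rule 1; so word 4 is Noun.
The unique satisfying tagging is: Adv Noun Adv Noun Adv Adj Adv.
Rule-by-rule: rule 1 satisfied; rule 2 satisfied; rule 3 satisfied; rule 4 satisfied.

Noun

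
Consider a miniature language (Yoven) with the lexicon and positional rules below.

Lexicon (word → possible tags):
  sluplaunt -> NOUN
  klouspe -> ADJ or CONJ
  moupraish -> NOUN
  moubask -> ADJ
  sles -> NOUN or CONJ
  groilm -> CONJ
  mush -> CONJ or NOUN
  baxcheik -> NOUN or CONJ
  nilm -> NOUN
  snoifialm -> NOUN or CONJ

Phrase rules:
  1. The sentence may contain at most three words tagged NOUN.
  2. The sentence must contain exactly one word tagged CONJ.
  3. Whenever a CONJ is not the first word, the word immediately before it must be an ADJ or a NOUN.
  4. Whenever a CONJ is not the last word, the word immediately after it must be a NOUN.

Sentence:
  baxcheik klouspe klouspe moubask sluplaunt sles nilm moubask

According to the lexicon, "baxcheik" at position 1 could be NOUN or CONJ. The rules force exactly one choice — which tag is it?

NOUN

Candidates per position — 1:baxcheik {NOUN,CONJ}; 2:klouspe {ADJ,CONJ}; 3:klouspe {ADJ,CONJ}; 4:moubask {ADJ}; 5:sluplaunt {NOUN}; 6:sles {NOUN,CONJ}; 7:nilm {NOUN}; 8:moubask {ADJ}.
Position 1: CONJ is ruled out by rule 4; that leaves NOUN.
Position 2: CONJ is ruled out by rule 4; that leaves ADJ.
Position 3: CONJ is ruled out by rule 4; that leaves ADJ.
Position 6: NOUN is ruled out by rule 1; that leaves CONJ.
The unique satisfying tagging is: NOUN ADJ ADJ ADJ NOUN CONJ NOUN ADJ.
Rule-by-rule: rule 1 ok; rule 2 ok; rule 3 ok; rule 4 ok.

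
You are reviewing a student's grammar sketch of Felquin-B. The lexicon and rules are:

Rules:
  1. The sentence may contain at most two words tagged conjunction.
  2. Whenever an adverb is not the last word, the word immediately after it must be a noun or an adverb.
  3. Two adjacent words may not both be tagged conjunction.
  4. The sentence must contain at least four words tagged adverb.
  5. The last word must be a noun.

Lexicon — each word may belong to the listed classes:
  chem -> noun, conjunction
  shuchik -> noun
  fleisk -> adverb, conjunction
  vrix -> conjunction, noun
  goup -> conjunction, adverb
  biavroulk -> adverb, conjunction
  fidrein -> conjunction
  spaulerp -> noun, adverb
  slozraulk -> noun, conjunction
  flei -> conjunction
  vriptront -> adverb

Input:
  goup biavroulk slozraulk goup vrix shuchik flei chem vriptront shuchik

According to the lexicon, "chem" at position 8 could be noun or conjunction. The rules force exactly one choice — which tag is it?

Candidates per position — 1:goup {conjunction,adverb}; 2:biavroulk {adverb,conjunction}; 3:slozraulk {noun,conjunction}; 4:goup {conjunction,adverb}; 5:vrix {conjunction,noun}; 6:shuchik {noun}; 7:flei {conjunction}; 8:chem {noun,conjunction}; 9:vriptront {adverb}; 10:shuchik {noun}.
At position 1, choosing conjunction makes rule 4 impossible to satisfy; hence adverb.
At position 2, choosing conjunction makes rule 2 impossible to satisfy; hence adverb.
At position 3, choosing conjunction makes rule 2 impossible to satisfy; hence noun.
At position 4, choosing conjunction makes rule 4 impossible to satisfy; hence adverb.
At position 5, choosing conjunction makes rule 2 impossible to satisfy; hence noun.
At position 8, choosing conjunction makes rule 3 impossible to satisfy; hence noun.
So the tagging must be: adverb adverb noun adverb noun noun conjunction noun adverb noun.
Check: rule 1 ✓; rule 2 ✓; rule 3 ✓; rule 4 ✓; rule 5 ✓.

noun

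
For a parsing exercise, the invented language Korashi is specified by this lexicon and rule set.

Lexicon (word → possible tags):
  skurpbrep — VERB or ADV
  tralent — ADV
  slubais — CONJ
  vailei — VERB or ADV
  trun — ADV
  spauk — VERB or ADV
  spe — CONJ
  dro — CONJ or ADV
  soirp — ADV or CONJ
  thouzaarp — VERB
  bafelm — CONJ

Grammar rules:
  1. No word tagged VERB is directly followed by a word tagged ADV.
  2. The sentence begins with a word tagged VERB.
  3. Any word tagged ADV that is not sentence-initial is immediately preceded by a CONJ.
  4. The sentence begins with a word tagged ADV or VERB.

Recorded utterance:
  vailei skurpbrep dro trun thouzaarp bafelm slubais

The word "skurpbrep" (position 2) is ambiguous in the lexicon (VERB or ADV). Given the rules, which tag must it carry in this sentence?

Candidates per position — 1:vailei {VERB,ADV}; 2:skurpbrep {VERB,ADV}; 3:dro {CONJ,ADV}; 4:trun {ADV}; 5:thouzaarp {VERB}; 6:bafelm {CONJ}; 7:slubais {CONJ}.
At position 1, choosing ADV makes rule 2 impossible to satisfy; hence VERB.
At position 2, choosing ADV makes rule 1 impossible to satisfy; hence VERB.
At position 3, choosing ADV makes rule 1 impossible to satisfy; hence CONJ.
So the tagging must be: VERB VERB CONJ ADV VERB CONJ CONJ.
Rule-by-rule: rule 1 ok; rule 2 ok; rule 3 ok; rule 4 ok.

VERB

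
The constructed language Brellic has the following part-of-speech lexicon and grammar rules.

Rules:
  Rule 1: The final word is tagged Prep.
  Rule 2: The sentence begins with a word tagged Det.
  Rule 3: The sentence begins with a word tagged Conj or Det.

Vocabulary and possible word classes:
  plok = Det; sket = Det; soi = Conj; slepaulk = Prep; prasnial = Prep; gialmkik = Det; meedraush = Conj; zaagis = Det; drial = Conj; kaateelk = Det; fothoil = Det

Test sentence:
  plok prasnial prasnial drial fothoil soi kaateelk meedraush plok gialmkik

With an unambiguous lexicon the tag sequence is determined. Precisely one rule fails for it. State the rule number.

Fixed tagging: Det Prep Prep Conj Det Conj Det Conj Det Det.
Applying the rules: R1 ✗, R2 ✓, R3 ✓.
Only rule 1 fails.

1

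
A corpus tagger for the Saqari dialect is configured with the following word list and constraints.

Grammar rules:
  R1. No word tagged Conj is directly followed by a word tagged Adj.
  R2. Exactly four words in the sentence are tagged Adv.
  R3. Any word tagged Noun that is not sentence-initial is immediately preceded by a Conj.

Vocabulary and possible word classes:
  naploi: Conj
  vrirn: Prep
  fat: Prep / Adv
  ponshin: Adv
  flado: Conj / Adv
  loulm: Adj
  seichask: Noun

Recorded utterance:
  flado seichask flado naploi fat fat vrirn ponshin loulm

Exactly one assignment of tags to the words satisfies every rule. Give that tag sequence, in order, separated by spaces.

Candidates per position — 1:flado {Conj,Adv}; 2:seichask {Noun}; 3:flado {Conj,Adv}; 4:naploi {Conj}; 5:fat {Prep,Adv}; 6:fat {Prep,Adv}; 7:vrirn {Prep}; 8:ponshin {Adv}; 9:loulm {Adj}.
Position 1: Adv is ruled out by rule 3; that leaves Conj.
Position 3: Conj is ruled out by rule 2; that leaves Adv.
Position 5: Prep is ruled out by rule 2; that leaves Adv.
Position 6: Prep is ruled out by rule 2; that leaves Adv.
The only consistent sequence is: Conj Noun Adv Conj Adv Adv Prep Adv Adj.
Check: rule 1 ok; rule 2 ok; rule 3 ok.

Conj Noun Adv Conj Adv Adv Prep Adv Adj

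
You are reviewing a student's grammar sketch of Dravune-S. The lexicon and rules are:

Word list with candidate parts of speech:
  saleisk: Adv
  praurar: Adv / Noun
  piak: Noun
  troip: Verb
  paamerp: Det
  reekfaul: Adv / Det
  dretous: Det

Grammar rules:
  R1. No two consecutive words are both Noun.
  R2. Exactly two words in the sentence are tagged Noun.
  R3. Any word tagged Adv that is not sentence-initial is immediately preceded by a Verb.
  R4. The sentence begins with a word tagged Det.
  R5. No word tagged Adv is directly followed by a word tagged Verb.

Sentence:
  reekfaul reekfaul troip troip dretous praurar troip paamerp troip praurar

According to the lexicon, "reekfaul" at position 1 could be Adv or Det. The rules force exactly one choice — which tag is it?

Candidates per position — 1:reekfaul {Adv,Det}; 2:reekfaul {Adv,Det}; 3:troip {Verb}; 4:troip {Verb}; 5:dretous {Det}; 6:praurar {Adv,Noun}; 7:troip {Verb}; 8:paamerp {Det}; 9:troip {Verb}; 10:praurar {Adv,Noun}.
If word 1 were Adv, no tagging could satisfy rule 4; so word 1 is Det.
If word 2 were Adv, no tagging could satisfy rule 3; so word 2 is Det.
If word 6 were Adv, no tagging could satisfy rule 2; so word 6 is Noun.
If word 10 were Adv, no tagging could satisfy rule 2; so word 10 is Noun.
The only consistent sequence is: Det Det Verb Verb Det Noun Verb Det Verb Noun.
Check: rule 1 ✓; rule 2 ✓; rule 3 ✓; rule 4 ✓; rule 5 ✓.

Det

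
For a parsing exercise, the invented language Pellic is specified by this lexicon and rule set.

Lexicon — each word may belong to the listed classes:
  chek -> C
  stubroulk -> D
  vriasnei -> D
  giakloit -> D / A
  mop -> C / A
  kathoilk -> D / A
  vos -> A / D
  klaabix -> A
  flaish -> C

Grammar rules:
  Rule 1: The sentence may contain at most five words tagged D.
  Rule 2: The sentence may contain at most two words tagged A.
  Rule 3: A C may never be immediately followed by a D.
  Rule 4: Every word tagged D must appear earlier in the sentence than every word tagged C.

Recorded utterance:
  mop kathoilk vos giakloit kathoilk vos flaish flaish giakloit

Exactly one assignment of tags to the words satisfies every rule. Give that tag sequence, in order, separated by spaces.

Candidates per position — 1:mop {C,A}; 2:kathoilk {D,A}; 3:vos {A,D}; 4:giakloit {D,A}; 5:kathoilk {D,A}; 6:vos {A,D}; 7:flaish {C}; 8:flaish {C}; 9:giakloit {D,A}.
At position 9, choosing D makes rule 3 impossible to satisfy; hence A.
The remaining ambiguous positions (1, 2, 3, 4, 5, 6) are resolved jointly — only one combination satisfies every rule.
The unique satisfying tagging is: A D D D D D C C A.
Verifying each rule — rule 1 satisfied; rule 2 satisfied; rule 3 satisfied; rule 4 satisfied.

A D D D D D C C A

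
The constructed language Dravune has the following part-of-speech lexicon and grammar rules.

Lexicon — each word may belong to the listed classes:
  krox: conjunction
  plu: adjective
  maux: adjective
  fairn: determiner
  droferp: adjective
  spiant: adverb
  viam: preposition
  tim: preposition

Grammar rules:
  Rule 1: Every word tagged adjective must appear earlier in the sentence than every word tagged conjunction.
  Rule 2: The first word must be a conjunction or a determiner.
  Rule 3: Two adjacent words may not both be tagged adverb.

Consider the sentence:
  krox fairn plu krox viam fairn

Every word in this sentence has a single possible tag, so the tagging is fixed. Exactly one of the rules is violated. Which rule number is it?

1

Fixed tagging: conjunction determiner adjective conjunction preposition determiner.
Rule check: R1 violated, R2 holds, R3 holds.
Only rule 1 fails.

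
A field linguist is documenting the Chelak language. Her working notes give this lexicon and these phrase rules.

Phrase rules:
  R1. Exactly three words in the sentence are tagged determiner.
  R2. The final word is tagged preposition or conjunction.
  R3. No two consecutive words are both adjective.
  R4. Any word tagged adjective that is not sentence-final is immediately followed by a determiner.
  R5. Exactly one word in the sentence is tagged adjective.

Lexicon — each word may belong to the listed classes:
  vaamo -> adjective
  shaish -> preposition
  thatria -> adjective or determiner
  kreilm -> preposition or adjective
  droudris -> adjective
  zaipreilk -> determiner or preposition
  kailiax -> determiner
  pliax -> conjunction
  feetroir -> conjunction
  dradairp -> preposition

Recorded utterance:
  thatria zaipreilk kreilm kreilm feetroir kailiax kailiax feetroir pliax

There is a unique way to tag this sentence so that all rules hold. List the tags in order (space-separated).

Candidates per position — 1:thatria {adjective,determiner}; 2:zaipreilk {determiner,preposition}; 3:kreilm {preposition,adjective}; 4:kreilm {preposition,adjective}; 5:feetroir {conjunction}; 6:kailiax {determiner}; 7:kailiax {determiner}; 8:feetroir {conjunction}; 9:pliax {conjunction}.
Position 3: tagging it adjective would leave rule 4 unsatisfiable, so it must be preposition.
Position 4: tagging it adjective would leave rule 4 unsatisfiable, so it must be preposition.
Position 1: tagging it determiner would leave rule 5 unsatisfiable, so it must be adjective.
Position 2: tagging it preposition would leave rule 1 unsatisfiable, so it must be determiner.
So the tagging must be: adjective determiner preposition preposition conjunction determiner determiner conjunction conjunction.
Rule-by-rule: rule 1 holds; rule 2 holds; rule 3 holds; rule 4 holds; rule 5 holds.

adjective determiner preposition preposition conjunction determiner determiner conjunction conjunction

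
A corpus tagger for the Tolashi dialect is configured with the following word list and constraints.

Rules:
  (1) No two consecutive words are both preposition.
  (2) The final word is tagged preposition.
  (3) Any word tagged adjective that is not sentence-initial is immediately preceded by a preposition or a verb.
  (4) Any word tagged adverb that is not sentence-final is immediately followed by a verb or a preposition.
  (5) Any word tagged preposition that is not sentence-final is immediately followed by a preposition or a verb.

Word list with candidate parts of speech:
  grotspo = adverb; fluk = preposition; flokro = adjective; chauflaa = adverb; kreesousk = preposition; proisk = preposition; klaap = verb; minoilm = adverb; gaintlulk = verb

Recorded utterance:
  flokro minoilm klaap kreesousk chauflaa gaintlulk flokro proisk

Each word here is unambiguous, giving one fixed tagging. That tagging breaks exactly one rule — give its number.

5

Fixed tagging: adjective adverb verb preposition adverb verb adjective preposition.
Checking each rule: R1 ok, R2 ok, R3 ok, R4 ok, R5 fails.
Only rule 5 fails.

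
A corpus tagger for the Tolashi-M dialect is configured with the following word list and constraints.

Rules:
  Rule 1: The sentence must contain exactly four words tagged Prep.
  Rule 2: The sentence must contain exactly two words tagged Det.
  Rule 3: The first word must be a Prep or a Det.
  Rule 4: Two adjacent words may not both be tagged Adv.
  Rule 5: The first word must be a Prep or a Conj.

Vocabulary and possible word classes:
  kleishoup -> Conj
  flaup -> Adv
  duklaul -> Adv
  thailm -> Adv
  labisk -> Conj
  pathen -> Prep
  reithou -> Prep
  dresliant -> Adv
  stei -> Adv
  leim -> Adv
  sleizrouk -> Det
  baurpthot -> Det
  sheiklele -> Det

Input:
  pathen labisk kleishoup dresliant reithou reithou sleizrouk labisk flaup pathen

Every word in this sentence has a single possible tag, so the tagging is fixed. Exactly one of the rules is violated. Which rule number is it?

Fixed tagging: Prep Conj Conj Adv Prep Prep Det Conj Adv Prep.
Rule check: R1 ✓, R2 ✗, R3 ✓, R4 ✓, R5 ✓.
Only rule 2 fails.

2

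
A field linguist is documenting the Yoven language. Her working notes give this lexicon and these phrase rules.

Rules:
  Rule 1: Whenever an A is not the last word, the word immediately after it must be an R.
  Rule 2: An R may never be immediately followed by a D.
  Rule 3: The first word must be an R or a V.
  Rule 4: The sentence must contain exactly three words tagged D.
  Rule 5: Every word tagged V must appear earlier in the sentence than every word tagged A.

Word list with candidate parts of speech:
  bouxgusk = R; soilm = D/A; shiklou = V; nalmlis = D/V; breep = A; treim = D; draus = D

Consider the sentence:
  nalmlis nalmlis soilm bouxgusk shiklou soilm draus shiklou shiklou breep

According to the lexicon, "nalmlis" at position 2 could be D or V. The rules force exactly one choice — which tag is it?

V

Candidates per position — 1:nalmlis {D,V}; 2:nalmlis {D,V}; 3:soilm {D,A}; 4:bouxgusk {R}; 5:shiklou {V}; 6:soilm {D,A}; 7:draus {D}; 8:shiklou {V}; 9:shiklou {V}; 10:breep {A}.
Position 1: D is ruled out by rule 3; that leaves V.
Position 3: A is ruled out by rule 5; that leaves D.
Position 6: A is ruled out by rule 1; that leaves D.
Position 2: D is ruled out by rule 4; that leaves V.
The only consistent sequence is: V V D R V D D V V A.
Checking: rule 1 satisfied; rule 2 satisfied; rule 3 satisfied; rule 4 satisfied; rule 5 satisfied.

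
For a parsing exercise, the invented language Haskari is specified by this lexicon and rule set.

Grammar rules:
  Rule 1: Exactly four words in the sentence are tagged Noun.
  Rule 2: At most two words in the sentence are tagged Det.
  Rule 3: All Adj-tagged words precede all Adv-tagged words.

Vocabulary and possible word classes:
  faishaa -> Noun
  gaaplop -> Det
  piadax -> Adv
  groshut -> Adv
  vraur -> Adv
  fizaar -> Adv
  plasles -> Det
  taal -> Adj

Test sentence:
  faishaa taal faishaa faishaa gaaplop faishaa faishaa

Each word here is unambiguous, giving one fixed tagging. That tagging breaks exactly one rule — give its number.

1

Fixed tagging: Noun Adj Noun Noun Det Noun Noun.
Applying the rules: R1 violated, R2 holds, R3 holds.
Only rule 1 fails.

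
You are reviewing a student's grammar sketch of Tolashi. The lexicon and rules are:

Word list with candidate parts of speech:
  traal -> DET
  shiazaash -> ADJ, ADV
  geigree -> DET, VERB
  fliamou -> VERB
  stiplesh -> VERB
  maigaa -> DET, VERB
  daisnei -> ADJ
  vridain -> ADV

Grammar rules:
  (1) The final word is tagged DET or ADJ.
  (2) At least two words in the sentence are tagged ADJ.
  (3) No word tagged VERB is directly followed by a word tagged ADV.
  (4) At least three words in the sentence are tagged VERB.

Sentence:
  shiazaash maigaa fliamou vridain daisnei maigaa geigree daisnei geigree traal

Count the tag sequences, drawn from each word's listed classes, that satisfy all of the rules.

Candidates per position — 1:shiazaash {ADJ,ADV}; 2:maigaa {DET,VERB}; 3:fliamou {VERB}; 4:vridain {ADV}; 5:daisnei {ADJ}; 6:maigaa {DET,VERB}; 7:geigree {DET,VERB}; 8:daisnei {ADJ}; 9:geigree {DET,VERB}; 10:traal {DET}.
There are 32 candidate sequences in total.
Rule 3 cannot be satisfied by any choice of tags from the lexicon.
So there is no consistent tagging.
Count = 0.

0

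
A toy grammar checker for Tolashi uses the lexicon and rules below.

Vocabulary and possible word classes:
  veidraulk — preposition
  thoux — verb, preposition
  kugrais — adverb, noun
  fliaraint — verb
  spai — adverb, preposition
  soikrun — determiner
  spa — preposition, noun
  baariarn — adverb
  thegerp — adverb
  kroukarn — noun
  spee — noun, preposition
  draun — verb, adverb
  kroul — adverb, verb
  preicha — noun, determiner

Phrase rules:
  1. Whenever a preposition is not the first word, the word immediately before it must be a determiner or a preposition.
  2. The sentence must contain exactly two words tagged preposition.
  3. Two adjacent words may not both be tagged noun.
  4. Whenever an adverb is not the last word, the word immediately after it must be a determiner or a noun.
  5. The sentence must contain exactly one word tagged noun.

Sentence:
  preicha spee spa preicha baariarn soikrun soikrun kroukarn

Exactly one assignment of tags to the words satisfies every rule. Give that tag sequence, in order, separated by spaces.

determiner preposition preposition determiner adverb determiner determiner noun

Candidates per position — 1:preicha {noun,determiner}; 2:spee {noun,preposition}; 3:spa {preposition,noun}; 4:preicha {noun,determiner}; 5:baariarn {adverb}; 6:soikrun {determiner}; 7:soikrun {determiner}; 8:kroukarn {noun}.
Position 1: tagging it noun would leave rule 5 unsatisfiable, so it must be determiner.
Position 2: tagging it noun would leave rule 2 unsatisfiable, so it must be preposition.
Position 3: tagging it noun would leave rule 2 unsatisfiable, so it must be preposition.
Position 4: tagging it noun would leave rule 5 unsatisfiable, so it must be determiner.
The unique satisfying tagging is: determiner preposition preposition determiner adverb determiner determiner noun.
Checking: rule 1 holds; rule 2 holds; rule 3 holds; rule 4 holds; rule 5 holds.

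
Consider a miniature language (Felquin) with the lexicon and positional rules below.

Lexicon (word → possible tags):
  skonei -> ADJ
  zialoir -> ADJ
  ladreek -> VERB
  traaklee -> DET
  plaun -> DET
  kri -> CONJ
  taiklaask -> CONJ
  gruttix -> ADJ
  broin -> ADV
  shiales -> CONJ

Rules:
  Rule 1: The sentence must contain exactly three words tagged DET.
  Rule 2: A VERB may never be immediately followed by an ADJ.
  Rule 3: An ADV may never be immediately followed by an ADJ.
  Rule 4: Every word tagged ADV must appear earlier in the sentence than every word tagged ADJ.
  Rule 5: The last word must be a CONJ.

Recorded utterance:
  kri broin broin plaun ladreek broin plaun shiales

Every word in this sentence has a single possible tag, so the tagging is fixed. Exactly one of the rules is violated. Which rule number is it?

1

Fixed tagging: CONJ ADV ADV DET VERB ADV DET CONJ.
Checking each rule: R1 violated, R2 holds, R3 holds, R4 holds, R5 holds.
Only rule 1 fails.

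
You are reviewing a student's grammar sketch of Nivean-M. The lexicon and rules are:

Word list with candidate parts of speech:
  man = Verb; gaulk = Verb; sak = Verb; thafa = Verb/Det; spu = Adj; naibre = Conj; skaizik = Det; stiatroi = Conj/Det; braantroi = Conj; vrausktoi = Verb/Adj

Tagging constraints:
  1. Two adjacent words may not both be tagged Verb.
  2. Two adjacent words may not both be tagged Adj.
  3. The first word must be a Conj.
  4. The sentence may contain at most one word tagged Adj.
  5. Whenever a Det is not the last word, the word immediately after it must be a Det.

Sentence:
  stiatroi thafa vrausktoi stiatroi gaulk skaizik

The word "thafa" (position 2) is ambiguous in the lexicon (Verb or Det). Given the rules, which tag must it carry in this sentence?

Candidates per position — 1:stiatroi {Conj,Det}; 2:thafa {Verb,Det}; 3:vrausktoi {Verb,Adj}; 4:stiatroi {Conj,Det}; 5:gaulk {Verb}; 6:skaizik {Det}.
At position 1, choosing Det makes rule 3 impossible to satisfy; hence Conj.
At position 2, choosing Det makes rule 5 impossible to satisfy; hence Verb.
At position 3, choosing Verb makes rule 1 impossible to satisfy; hence Adj.
At position 4, choosing Det makes rule 5 impossible to satisfy; hence Conj.
The only consistent sequence is: Conj Verb Adj Conj Verb Det.
Rule-by-rule: rule 1 satisfied; rule 2 satisfied; rule 3 satisfied; rule 4 satisfied; rule 5 satisfied.

Verb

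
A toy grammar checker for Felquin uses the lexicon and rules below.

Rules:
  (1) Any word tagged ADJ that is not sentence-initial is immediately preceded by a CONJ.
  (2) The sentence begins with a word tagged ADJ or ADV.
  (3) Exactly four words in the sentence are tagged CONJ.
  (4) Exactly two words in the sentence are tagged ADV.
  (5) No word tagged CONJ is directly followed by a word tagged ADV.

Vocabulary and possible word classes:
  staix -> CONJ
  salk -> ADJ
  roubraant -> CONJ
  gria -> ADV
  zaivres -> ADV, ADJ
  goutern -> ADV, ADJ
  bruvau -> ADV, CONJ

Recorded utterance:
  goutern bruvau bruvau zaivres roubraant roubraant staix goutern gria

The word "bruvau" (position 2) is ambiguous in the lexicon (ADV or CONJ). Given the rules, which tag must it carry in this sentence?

Candidates per position — 1:goutern {ADV,ADJ}; 2:bruvau {ADV,CONJ}; 3:bruvau {ADV,CONJ}; 4:zaivres {ADV,ADJ}; 5:roubraant {CONJ}; 6:roubraant {CONJ}; 7:staix {CONJ}; 8:goutern {ADV,ADJ}; 9:gria {ADV}.
Word 8 cannot be ADV — rule 5 would then fail for every completion. It is ADJ.
Position 2: the remaining choice is settled jointly with positions 1, 3, 4 — only ADV at position 2 is part of a tagging that satisfies every rule.
The unique satisfying tagging is: ADJ ADV CONJ ADJ CONJ CONJ CONJ ADJ ADV.
Checking: rule 1 satisfied; rule 2 satisfied; rule 3 satisfied; rule 4 satisfied; rule 5 satisfied.

ADV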